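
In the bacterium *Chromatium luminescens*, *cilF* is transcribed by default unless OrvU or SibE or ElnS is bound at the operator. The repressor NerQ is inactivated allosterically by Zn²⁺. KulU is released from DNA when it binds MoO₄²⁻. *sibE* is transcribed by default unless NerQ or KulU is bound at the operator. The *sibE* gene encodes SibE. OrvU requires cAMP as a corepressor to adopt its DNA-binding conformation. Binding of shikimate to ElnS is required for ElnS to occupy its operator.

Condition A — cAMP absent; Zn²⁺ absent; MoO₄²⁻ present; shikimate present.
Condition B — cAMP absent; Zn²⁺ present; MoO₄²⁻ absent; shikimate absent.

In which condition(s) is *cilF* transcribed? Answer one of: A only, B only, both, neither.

Condition A:
cAMP is absent, so OrvU is inactive.
Zn²⁺ is absent, so NerQ is active.
MoO₄²⁻ is present, so KulU is inactive.
With repressor NerQ bound, *sibE* is not transcribed.
So SibE is not produced.
Shikimate is present, so ElnS is active.
With repressor ElnS bound, *cilF* is not transcribed.
→ *cilF* is OFF in A.
Condition B:
cAMP is absent, so OrvU is inactive.
Zn²⁺ is present, so NerQ is inactive.
MoO₄²⁻ is absent, so KulU is active.
With repressor KulU bound, *sibE* is not transcribed.
So SibE is not produced.
Shikimate is absent, so ElnS is inactive.
With no repressor bound, *cilF* is transcribed.
→ *cilF* is ON in B.

B only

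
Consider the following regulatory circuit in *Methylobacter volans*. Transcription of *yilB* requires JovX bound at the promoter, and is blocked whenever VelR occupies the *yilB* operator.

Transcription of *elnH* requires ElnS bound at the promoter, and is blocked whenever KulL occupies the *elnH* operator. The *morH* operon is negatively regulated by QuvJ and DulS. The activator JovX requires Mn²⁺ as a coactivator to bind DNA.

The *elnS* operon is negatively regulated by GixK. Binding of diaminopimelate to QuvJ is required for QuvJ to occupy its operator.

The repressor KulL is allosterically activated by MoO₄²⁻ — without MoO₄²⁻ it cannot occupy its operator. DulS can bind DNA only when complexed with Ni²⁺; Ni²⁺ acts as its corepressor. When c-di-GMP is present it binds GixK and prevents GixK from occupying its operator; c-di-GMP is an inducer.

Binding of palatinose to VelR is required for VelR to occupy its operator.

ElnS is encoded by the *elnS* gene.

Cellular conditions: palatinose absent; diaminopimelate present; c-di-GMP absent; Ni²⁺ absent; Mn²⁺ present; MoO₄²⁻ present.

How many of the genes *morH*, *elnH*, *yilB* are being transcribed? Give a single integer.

1

Diaminopimelate is present, so QuvJ is active.
Ni²⁺ is absent, so DulS is inactive.
With repressor QuvJ bound, *morH* is not transcribed.
→ *morH* is OFF.
c-di-GMP is absent, so GixK is active.
With repressor GixK bound, *elnS* is not transcribed.
So ElnS is not produced.
MoO₄²⁻ is present, so KulL is active.
With repressor KulL bound, *elnH* is not transcribed.
→ *elnH* is OFF.
Mn²⁺ is present, so JovX is active.
Palatinose is absent, so VelR is inactive.
No repressor is bound and JovX is active, so *yilB* is transcribed.
→ *yilB* is ON.
1 of the 3 genes is transcribed.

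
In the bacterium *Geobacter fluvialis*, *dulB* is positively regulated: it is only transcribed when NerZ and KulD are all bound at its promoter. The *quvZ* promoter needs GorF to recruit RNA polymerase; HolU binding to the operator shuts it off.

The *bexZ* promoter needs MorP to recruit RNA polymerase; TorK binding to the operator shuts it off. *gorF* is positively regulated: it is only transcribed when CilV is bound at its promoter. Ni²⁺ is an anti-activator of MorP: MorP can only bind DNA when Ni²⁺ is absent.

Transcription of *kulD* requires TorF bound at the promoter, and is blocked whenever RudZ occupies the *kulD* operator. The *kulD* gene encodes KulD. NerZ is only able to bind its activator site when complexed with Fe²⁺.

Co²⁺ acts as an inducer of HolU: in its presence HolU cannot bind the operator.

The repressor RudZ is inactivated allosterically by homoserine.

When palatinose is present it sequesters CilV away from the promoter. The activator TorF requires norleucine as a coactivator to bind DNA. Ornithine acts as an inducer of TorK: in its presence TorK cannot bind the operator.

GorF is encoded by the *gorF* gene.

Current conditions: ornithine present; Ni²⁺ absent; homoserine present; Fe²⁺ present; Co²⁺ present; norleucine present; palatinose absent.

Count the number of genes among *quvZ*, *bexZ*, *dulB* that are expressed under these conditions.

3

Palatinose is absent, so CilV is active.
No repressor is bound and CilV is active, so *gorF* is transcribed.
So GorF is produced and active.
Co²⁺ is present, so HolU is inactive.
No repressor is bound and GorF is active, so *quvZ* is transcribed.
→ *quvZ* is ON.
Ni²⁺ is absent, so MorP is active.
Ornithine is present, so TorK is inactive.
No repressor is bound and MorP is active, so *bexZ* is transcribed.
→ *bexZ* is ON.
Fe²⁺ is present, so NerZ is active.
Homoserine is present, so RudZ is inactive.
Norleucine is present, so TorF is active.
No repressor is bound and TorF is active, so *kulD* is transcribed.
So KulD is produced and active.
No repressor is bound and NerZ and KulD are active, so *dulB* is transcribed.
→ *dulB* is ON.
3 of the 3 genes are transcribed.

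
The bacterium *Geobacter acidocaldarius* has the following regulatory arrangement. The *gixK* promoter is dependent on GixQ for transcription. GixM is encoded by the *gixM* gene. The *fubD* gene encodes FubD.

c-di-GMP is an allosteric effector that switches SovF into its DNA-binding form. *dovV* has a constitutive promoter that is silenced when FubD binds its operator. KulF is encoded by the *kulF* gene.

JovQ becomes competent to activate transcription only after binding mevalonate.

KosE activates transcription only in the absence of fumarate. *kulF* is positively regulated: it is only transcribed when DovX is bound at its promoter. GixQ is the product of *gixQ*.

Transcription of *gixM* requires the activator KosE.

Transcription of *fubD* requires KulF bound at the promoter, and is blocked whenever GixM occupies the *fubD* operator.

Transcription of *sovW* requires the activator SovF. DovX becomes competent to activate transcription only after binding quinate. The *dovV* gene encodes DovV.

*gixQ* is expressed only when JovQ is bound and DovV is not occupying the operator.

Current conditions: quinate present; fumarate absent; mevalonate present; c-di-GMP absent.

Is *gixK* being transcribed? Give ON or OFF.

OFF

Quinate is present, so DovX is active.
No repressor is bound and DovX is active, so *kulF* is transcribed.
So KulF is produced and active.
Fumarate is absent, so KosE is active.
No repressor is bound and KosE is active, so *gixM* is transcribed.
So GixM is produced and active.
With repressor GixM bound, *fubD* is not transcribed.
So FubD is not produced.
With no repressor bound, *dovV* is transcribed.
So DovV is produced and active.
Mevalonate is present, so JovQ is active.
With repressor DovV bound, *gixQ* is not transcribed.
So GixQ is not produced.
Required activator GixQ is absent, so *gixK* is not transcribed.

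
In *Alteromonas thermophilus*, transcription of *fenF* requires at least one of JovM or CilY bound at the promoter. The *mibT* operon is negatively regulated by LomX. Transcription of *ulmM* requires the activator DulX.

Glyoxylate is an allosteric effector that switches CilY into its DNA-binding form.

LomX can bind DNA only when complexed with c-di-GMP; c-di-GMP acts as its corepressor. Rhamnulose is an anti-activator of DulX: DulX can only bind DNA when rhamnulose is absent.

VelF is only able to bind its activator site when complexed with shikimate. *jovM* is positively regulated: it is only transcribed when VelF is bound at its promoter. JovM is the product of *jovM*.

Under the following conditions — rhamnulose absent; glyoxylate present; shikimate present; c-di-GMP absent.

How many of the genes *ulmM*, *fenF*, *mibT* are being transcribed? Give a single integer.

Rhamnulose is absent, so DulX is active.
No repressor is bound and DulX is active, so *ulmM* is transcribed.
→ *ulmM* is ON.
Shikimate is present, so VelF is active.
No repressor is bound and VelF is active, so *jovM* is transcribed.
So JovM is produced and active.
Glyoxylate is present, so CilY is active.
Activator JovM is present, so *fenF* is transcribed.
→ *fenF* is ON.
c-di-GMP is absent, so LomX is inactive.
With no repressor bound, *mibT* is transcribed.
→ *mibT* is ON.
3 of the 3 genes are transcribed.

3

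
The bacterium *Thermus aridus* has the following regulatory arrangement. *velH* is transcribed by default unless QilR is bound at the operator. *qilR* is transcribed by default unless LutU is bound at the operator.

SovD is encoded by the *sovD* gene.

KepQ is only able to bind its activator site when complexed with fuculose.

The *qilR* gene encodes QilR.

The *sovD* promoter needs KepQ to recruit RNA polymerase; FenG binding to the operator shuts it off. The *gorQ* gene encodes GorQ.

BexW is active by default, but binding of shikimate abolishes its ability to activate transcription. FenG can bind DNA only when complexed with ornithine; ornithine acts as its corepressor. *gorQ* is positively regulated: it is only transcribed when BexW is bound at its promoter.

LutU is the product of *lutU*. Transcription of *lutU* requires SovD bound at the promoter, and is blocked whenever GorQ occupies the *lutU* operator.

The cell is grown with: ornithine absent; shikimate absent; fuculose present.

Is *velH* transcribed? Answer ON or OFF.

Fuculose is present, so KepQ is active.
Ornithine is absent, so FenG is inactive.
No repressor is bound and KepQ is active, so *sovD* is transcribed.
So SovD is produced and active.
Shikimate is absent, so BexW is active.
No repressor is bound and BexW is active, so *gorQ* is transcribed.
So GorQ is produced and active.
With repressor GorQ bound, *lutU* is not transcribed.
So LutU is not produced.
With no repressor bound, *qilR* is transcribed.
So QilR is produced and active.
With repressor QilR bound, *velH* is not transcribed.

OFF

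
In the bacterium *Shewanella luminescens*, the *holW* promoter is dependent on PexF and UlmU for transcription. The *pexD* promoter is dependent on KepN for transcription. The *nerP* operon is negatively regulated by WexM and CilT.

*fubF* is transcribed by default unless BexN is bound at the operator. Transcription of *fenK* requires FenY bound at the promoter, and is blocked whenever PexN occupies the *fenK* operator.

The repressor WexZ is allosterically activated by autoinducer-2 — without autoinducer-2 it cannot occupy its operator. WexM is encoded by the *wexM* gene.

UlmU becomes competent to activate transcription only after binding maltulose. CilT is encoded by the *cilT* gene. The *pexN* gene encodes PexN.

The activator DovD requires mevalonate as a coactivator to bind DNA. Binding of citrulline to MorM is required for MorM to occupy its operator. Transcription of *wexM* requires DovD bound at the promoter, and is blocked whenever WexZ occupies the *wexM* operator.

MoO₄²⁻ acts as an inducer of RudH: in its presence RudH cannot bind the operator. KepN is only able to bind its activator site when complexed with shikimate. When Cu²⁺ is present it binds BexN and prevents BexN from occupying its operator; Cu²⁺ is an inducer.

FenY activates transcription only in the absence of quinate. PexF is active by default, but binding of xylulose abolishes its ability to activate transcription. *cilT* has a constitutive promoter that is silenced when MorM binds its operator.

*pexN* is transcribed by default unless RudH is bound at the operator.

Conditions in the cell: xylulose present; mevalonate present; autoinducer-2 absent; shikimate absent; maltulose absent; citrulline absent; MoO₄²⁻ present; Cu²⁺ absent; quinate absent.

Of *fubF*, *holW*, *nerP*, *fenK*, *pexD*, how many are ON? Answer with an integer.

Cu²⁺ is absent, so BexN is active.
With repressor BexN bound, *fubF* is not transcribed.
→ *fubF* is OFF.
Xylulose is present, so PexF is inactive.
Maltulose is absent, so UlmU is inactive.
Required activator PexF is absent, so *holW* is not transcribed.
→ *holW* is OFF.
Mevalonate is present, so DovD is active.
Autoinducer-2 is absent, so WexZ is inactive.
No repressor is bound and DovD is active, so *wexM* is transcribed.
So WexM is produced and active.
Citrulline is absent, so MorM is inactive.
With no repressor bound, *cilT* is transcribed.
So CilT is produced and active.
With repressor WexM bound, *nerP* is not transcribed.
→ *nerP* is OFF.
MoO₄²⁻ is present, so RudH is inactive.
With no repressor bound, *pexN* is transcribed.
So PexN is produced and active.
Quinate is absent, so FenY is active.
With repressor PexN bound, *fenK* is not transcribed.
→ *fenK* is OFF.
Shikimate is absent, so KepN is inactive.
Required activator KepN is absent, so *pexD* is not transcribed.
→ *pexD* is OFF.
0 of the 5 genes are transcribed.

0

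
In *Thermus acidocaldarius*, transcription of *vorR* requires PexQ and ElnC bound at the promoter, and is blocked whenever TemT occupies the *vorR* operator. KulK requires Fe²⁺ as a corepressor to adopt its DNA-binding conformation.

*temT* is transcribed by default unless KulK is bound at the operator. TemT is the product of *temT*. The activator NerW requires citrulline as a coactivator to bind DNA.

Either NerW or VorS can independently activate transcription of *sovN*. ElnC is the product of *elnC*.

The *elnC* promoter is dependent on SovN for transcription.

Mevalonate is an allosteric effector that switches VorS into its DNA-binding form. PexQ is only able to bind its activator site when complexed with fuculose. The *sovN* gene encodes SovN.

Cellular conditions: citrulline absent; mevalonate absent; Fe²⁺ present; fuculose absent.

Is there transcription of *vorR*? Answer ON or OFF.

Fuculose is absent, so PexQ is inactive.
Fe²⁺ is present, so KulK is active.
With repressor KulK bound, *temT* is not transcribed.
So TemT is not produced.
Citrulline is absent, so NerW is inactive.
Mevalonate is absent, so VorS is inactive.
No activator is available at the *sovN* promoter, so *sovN* is not transcribed.
So SovN is not produced.
Required activator SovN is absent, so *elnC* is not transcribed.
So ElnC is not produced.
Required activator PexQ is absent, so *vorR* is not transcribed.

OFF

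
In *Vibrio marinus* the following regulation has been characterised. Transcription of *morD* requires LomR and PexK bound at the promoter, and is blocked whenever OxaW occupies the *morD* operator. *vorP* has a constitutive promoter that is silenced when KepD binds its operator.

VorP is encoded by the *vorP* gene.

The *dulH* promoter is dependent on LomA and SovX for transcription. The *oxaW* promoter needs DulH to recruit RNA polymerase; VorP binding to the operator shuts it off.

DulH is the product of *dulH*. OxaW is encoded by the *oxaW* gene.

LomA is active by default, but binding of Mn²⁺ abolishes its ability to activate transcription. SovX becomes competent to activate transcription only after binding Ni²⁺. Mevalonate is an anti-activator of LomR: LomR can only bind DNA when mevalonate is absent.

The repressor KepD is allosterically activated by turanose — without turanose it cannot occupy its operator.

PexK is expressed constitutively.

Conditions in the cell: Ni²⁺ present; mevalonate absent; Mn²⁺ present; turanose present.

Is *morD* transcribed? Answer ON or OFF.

Mn²⁺ is present, so LomA is inactive.
Ni²⁺ is present, so SovX is active.
Required activator LomA is absent, so *dulH* is not transcribed.
So DulH is not produced.
Turanose is present, so KepD is active.
With repressor KepD bound, *vorP* is not transcribed.
So VorP is not produced.
Required activator DulH is absent, so *oxaW* is not transcribed.
So OxaW is not produced.
Mevalonate is absent, so LomR is active.
PexK is produced constitutively and is active.
No repressor is bound and LomR and PexK are active, so *morD* is transcribed.

ON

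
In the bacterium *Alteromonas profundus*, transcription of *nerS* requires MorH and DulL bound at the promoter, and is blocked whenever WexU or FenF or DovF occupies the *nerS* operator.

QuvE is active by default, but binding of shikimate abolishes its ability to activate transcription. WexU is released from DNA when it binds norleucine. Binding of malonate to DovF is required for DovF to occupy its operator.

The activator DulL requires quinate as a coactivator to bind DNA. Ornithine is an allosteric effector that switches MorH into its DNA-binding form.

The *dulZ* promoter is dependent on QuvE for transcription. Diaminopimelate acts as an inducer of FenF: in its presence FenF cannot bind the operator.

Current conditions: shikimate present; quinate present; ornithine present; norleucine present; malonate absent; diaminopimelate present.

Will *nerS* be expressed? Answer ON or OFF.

Norleucine is present, so WexU is inactive.
Diaminopimelate is present, so FenF is inactive.
Ornithine is present, so MorH is active.
Quinate is present, so DulL is active.
Malonate is absent, so DovF is inactive.
No repressor is bound and MorH and DulL are active, so *nerS* is transcribed.

ON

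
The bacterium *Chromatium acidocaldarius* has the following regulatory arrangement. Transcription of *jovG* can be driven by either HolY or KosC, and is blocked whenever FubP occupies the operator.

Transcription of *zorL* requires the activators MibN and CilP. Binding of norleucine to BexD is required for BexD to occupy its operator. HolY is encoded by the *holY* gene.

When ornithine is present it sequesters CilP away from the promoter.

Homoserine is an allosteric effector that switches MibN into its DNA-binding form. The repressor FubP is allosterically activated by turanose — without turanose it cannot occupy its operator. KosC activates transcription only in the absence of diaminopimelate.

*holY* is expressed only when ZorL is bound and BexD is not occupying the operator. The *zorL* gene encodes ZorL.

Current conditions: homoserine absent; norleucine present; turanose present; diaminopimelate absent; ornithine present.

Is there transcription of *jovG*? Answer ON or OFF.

OFF

Homoserine is absent, so MibN is inactive.
Ornithine is present, so CilP is inactive.
Required activator MibN is absent, so *zorL* is not transcribed.
So ZorL is not produced.
Norleucine is present, so BexD is active.
With repressor BexD bound, *holY* is not transcribed.
So HolY is not produced.
Diaminopimelate is absent, so KosC is active.
Turanose is present, so FubP is active.
With repressor FubP bound, *jovG* is not transcribed.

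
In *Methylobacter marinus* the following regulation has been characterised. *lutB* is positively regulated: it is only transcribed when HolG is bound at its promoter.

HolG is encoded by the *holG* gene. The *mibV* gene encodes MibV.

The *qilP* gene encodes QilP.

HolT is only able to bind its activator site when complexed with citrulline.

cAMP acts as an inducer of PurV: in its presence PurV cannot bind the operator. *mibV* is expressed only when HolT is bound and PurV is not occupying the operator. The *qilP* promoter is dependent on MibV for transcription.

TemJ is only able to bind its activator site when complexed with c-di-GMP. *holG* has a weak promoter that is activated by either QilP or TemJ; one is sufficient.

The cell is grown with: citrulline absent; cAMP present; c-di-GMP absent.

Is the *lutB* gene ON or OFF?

OFF

cAMP is present, so PurV is inactive.
Citrulline is absent, so HolT is inactive.
Required activator HolT is absent, so *mibV* is not transcribed.
So MibV is not produced.
Required activator MibV is absent, so *qilP* is not transcribed.
So QilP is not produced.
c-di-GMP is absent, so TemJ is inactive.
No activator is available at the *holG* promoter, so *holG* is not transcribed.
So HolG is not produced.
Required activator HolG is absent, so *lutB* is not transcribed.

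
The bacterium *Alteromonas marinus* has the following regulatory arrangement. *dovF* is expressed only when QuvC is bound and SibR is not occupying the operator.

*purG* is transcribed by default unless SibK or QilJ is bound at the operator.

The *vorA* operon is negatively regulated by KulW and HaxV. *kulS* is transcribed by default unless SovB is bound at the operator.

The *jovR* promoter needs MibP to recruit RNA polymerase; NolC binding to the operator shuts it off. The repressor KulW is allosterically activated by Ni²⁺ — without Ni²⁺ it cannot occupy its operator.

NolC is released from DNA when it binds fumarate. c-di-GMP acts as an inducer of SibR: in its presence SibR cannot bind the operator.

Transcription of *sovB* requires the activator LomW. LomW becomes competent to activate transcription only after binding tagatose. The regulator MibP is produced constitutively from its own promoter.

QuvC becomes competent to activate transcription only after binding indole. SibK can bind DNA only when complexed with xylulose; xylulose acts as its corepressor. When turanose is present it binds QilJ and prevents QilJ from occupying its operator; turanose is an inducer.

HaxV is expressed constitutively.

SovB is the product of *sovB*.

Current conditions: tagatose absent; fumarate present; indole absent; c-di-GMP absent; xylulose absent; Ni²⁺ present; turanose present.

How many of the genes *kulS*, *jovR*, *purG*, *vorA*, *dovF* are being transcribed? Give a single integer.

3

Tagatose is absent, so LomW is inactive.
Required activator LomW is absent, so *sovB* is not transcribed.
So SovB is not produced.
With no repressor bound, *kulS* is transcribed.
→ *kulS* is ON.
MibP is produced constitutively and is active.
Fumarate is present, so NolC is inactive.
No repressor is bound and MibP is active, so *jovR* is transcribed.
→ *jovR* is ON.
Xylulose is absent, so SibK is inactive.
Turanose is present, so QilJ is inactive.
With no repressor bound, *purG* is transcribed.
→ *purG* is ON.
Ni²⁺ is present, so KulW is active.
HaxV is produced constitutively and is active.
With repressor KulW bound, *vorA* is not transcribed.
→ *vorA* is OFF.
c-di-GMP is absent, so SibR is active.
Indole is absent, so QuvC is inactive.
With repressor SibR bound, *dovF* is not transcribed.
→ *dovF* is OFF.
3 of the 5 genes are transcribed.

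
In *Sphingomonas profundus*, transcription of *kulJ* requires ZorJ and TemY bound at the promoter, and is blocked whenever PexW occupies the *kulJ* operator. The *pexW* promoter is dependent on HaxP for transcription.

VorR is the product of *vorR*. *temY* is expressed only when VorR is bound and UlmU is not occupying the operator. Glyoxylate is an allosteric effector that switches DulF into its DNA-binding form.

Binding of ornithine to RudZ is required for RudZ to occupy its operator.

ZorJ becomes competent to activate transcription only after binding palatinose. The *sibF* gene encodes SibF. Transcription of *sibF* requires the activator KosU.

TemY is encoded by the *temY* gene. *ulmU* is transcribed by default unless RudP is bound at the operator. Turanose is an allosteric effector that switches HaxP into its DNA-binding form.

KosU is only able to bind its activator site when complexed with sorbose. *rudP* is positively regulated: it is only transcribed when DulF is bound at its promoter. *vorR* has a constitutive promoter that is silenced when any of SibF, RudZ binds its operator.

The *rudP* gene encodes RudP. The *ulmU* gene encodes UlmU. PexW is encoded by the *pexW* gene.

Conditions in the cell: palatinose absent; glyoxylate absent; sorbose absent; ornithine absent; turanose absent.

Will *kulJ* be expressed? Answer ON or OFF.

Turanose is absent, so HaxP is inactive.
Required activator HaxP is absent, so *pexW* is not transcribed.
So PexW is not produced.
Palatinose is absent, so ZorJ is inactive.
Glyoxylate is absent, so DulF is inactive.
Required activator DulF is absent, so *rudP* is not transcribed.
So RudP is not produced.
With no repressor bound, *ulmU* is transcribed.
So UlmU is produced and active.
Sorbose is absent, so KosU is inactive.
Required activator KosU is absent, so *sibF* is not transcribed.
So SibF is not produced.
Ornithine is absent, so RudZ is inactive.
With no repressor bound, *vorR* is transcribed.
So VorR is produced and active.
With repressor UlmU bound, *temY* is not transcribed.
So TemY is not produced.
Required activator ZorJ is absent, so *kulJ* is not transcribed.

OFF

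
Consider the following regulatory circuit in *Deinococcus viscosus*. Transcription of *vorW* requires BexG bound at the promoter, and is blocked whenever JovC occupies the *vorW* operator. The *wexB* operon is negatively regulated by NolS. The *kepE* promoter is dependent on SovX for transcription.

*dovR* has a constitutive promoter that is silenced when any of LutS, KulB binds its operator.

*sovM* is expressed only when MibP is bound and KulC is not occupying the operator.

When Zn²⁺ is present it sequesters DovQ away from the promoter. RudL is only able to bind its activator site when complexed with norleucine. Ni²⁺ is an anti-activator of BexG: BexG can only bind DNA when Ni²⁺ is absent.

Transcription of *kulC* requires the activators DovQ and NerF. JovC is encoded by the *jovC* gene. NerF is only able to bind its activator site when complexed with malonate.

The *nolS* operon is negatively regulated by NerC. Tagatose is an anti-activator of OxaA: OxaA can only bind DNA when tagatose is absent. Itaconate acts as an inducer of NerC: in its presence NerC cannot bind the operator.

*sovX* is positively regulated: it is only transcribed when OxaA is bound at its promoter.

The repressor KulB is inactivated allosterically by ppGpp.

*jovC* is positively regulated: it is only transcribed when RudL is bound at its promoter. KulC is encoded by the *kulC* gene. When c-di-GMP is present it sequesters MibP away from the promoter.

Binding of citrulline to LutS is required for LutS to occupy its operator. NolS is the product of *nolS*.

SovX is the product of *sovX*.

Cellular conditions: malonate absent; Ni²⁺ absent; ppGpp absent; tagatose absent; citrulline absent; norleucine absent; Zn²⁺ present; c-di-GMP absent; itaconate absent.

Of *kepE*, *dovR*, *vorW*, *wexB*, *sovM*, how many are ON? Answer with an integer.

4

Tagatose is absent, so OxaA is active.
No repressor is bound and OxaA is active, so *sovX* is transcribed.
So SovX is produced and active.
No repressor is bound and SovX is active, so *kepE* is transcribed.
→ *kepE* is ON.
Citrulline is absent, so LutS is inactive.
ppGpp is absent, so KulB is active.
With repressor KulB bound, *dovR* is not transcribed.
→ *dovR* is OFF.
Norleucine is absent, so RudL is inactive.
Required activator RudL is absent, so *jovC* is not transcribed.
So JovC is not produced.
Ni²⁺ is absent, so BexG is active.
No repressor is bound and BexG is active, so *vorW* is transcribed.
→ *vorW* is ON.
Itaconate is absent, so NerC is active.
With repressor NerC bound, *nolS* is not transcribed.
So NolS is not produced.
With no repressor bound, *wexB* is transcribed.
→ *wexB* is ON.
Zn²⁺ is present, so DovQ is inactive.
Malonate is absent, so NerF is inactive.
Required activator DovQ is absent, so *kulC* is not transcribed.
So KulC is not produced.
c-di-GMP is absent, so MibP is active.
No repressor is bound and MibP is active, so *sovM* is transcribed.
→ *sovM* is ON.
4 of the 5 genes are transcribed.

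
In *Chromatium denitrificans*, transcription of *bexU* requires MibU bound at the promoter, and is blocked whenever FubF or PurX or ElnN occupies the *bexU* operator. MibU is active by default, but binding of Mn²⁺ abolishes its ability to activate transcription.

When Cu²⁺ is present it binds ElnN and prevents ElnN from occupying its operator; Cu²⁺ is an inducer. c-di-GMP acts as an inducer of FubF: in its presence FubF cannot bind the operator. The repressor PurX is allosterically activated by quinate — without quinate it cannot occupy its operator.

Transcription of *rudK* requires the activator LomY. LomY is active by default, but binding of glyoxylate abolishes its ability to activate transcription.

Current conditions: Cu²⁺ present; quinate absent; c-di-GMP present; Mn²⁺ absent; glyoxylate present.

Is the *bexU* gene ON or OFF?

ON

c-di-GMP is present, so FubF is inactive.
Quinate is absent, so PurX is inactive.
Mn²⁺ is absent, so MibU is active.
Cu²⁺ is present, so ElnN is inactive.
No repressor is bound and MibU is active, so *bexU* is transcribed.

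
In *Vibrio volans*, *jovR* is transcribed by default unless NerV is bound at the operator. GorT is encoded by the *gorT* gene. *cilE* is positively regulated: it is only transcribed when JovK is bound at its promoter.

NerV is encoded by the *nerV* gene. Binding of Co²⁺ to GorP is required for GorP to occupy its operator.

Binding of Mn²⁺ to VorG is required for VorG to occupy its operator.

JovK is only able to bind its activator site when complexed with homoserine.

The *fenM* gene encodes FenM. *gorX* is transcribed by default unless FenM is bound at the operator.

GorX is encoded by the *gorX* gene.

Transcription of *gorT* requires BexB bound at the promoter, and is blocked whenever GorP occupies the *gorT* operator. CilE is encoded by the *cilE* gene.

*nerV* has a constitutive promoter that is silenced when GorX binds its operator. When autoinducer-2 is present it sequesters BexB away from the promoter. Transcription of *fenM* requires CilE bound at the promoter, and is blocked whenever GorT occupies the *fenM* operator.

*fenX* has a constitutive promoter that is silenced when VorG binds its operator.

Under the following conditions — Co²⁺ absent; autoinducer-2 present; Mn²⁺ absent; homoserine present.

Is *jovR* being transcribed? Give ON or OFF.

Autoinducer-2 is present, so BexB is inactive.
Co²⁺ is absent, so GorP is inactive.
Required activator BexB is absent, so *gorT* is not transcribed.
So GorT is not produced.
Homoserine is present, so JovK is active.
No repressor is bound and JovK is active, so *cilE* is transcribed.
So CilE is produced and active.
No repressor is bound and CilE is active, so *fenM* is transcribed.
So FenM is produced and active.
With repressor FenM bound, *gorX* is not transcribed.
So GorX is not produced.
With no repressor bound, *nerV* is transcribed.
So NerV is produced and active.
With repressor NerV bound, *jovR* is not transcribed.

OFF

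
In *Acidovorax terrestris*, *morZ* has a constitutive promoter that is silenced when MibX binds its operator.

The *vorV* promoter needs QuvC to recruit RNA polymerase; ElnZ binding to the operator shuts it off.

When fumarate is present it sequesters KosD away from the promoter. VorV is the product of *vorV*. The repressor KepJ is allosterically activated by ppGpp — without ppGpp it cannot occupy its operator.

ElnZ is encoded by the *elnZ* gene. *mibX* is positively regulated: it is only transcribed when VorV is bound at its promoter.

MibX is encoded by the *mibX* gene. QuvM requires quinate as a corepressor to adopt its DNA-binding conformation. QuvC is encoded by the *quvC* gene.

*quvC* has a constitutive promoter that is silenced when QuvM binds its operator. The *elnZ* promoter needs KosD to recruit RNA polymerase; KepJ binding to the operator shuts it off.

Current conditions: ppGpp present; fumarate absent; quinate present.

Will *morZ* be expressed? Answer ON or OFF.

ON

ppGpp is present, so KepJ is active.
Fumarate is absent, so KosD is active.
With repressor KepJ bound, *elnZ* is not transcribed.
So ElnZ is not produced.
Quinate is present, so QuvM is active.
With repressor QuvM bound, *quvC* is not transcribed.
So QuvC is not produced.
Required activator QuvC is absent, so *vorV* is not transcribed.
So VorV is not produced.
Required activator VorV is absent, so *mibX* is not transcribed.
So MibX is not produced.
With no repressor bound, *morZ* is transcribed.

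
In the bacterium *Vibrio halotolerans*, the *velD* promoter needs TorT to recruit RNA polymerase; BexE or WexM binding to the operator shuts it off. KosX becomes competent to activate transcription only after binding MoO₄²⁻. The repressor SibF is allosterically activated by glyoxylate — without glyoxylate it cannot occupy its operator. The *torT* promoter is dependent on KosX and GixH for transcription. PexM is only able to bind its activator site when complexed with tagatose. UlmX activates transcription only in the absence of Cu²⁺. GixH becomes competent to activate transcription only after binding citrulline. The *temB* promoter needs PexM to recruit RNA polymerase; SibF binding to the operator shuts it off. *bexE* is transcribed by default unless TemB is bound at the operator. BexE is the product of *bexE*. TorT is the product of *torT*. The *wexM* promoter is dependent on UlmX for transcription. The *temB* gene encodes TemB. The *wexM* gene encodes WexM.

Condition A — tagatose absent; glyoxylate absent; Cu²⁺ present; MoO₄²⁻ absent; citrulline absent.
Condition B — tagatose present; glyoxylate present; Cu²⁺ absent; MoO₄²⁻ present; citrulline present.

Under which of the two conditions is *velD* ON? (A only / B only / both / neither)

Condition A:
Tagatose is absent, so PexM is inactive.
Glyoxylate is absent, so SibF is inactive.
Required activator PexM is absent, so *temB* is not transcribed.
So TemB is not produced.
With no repressor bound, *bexE* is transcribed.
So BexE is produced and active.
Cu²⁺ is present, so UlmX is inactive.
Required activator UlmX is absent, so *wexM* is not transcribed.
So WexM is not produced.
MoO₄²⁻ is absent, so KosX is inactive.
Citrulline is absent, so GixH is inactive.
Required activator KosX is absent, so *torT* is not transcribed.
So TorT is not produced.
With repressor BexE bound, *velD* is not transcribed.
→ *velD* is OFF in A.
Condition B:
Tagatose is present, so PexM is active.
Glyoxylate is present, so SibF is active.
With repressor SibF bound, *temB* is not transcribed.
So TemB is not produced.
With no repressor bound, *bexE* is transcribed.
So BexE is produced and active.
Cu²⁺ is absent, so UlmX is active.
No repressor is bound and UlmX is active, so *wexM* is transcribed.
So WexM is produced and active.
MoO₄²⁻ is present, so KosX is active.
Citrulline is present, so GixH is active.
No repressor is bound and KosX and GixH are active, so *torT* is transcribed.
So TorT is produced and active.
With repressor BexE bound, *velD* is not transcribed.
→ *velD* is OFF in B.

neither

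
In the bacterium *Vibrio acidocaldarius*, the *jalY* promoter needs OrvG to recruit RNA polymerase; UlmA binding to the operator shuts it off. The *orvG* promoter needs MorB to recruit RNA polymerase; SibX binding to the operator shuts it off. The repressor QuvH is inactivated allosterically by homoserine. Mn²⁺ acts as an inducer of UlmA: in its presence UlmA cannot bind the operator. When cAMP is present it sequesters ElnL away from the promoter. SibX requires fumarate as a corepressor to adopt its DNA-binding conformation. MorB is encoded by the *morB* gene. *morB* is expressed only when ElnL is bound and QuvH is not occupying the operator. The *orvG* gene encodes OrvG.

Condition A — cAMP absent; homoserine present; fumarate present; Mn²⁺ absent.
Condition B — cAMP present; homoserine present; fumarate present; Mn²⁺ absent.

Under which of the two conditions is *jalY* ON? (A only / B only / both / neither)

neither

Condition A:
cAMP is absent, so ElnL is active.
Homoserine is present, so QuvH is inactive.
No repressor is bound and ElnL is active, so *morB* is transcribed.
So MorB is produced and active.
Fumarate is present, so SibX is active.
With repressor SibX bound, *orvG* is not transcribed.
So OrvG is not produced.
Mn²⁺ is absent, so UlmA is active.
With repressor UlmA bound, *jalY* is not transcribed.
→ *jalY* is OFF in A.
Condition B:
cAMP is present, so ElnL is inactive.
Homoserine is present, so QuvH is inactive.
Required activator ElnL is absent, so *morB* is not transcribed.
So MorB is not produced.
Fumarate is present, so SibX is active.
With repressor SibX bound, *orvG* is not transcribed.
So OrvG is not produced.
Mn²⁺ is absent, so UlmA is active.
With repressor UlmA bound, *jalY* is not transcribed.
→ *jalY* is OFF in B.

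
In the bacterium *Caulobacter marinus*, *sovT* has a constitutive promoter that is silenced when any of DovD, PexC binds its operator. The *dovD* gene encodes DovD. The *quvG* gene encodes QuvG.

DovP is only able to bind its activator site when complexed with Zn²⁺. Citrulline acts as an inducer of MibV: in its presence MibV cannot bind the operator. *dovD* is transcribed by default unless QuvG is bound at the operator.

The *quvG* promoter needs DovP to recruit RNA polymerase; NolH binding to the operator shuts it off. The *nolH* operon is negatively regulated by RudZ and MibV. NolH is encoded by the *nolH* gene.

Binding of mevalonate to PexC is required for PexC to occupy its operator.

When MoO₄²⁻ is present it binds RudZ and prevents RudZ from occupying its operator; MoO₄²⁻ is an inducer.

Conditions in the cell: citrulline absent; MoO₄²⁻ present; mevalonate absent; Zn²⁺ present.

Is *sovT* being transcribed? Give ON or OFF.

ON

Zn²⁺ is present, so DovP is active.
MoO₄²⁻ is present, so RudZ is inactive.
Citrulline is absent, so MibV is active.
With repressor MibV bound, *nolH* is not transcribed.
So NolH is not produced.
No repressor is bound and DovP is active, so *quvG* is transcribed.
So QuvG is produced and active.
With repressor QuvG bound, *dovD* is not transcribed.
So DovD is not produced.
Mevalonate is absent, so PexC is inactive.
With no repressor bound, *sovT* is transcribed.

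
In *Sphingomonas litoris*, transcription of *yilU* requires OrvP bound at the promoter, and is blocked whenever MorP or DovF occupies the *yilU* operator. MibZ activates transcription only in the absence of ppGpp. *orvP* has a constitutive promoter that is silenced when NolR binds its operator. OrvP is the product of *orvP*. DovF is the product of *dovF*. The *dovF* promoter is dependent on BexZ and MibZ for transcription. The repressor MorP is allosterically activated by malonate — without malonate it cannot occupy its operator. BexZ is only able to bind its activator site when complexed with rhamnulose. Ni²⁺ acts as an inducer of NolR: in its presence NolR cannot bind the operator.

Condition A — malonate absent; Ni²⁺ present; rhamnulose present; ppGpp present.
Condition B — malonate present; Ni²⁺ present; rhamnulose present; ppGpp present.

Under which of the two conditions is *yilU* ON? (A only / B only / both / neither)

Condition A:
Malonate is absent, so MorP is inactive.
Ni²⁺ is present, so NolR is inactive.
With no repressor bound, *orvP* is transcribed.
So OrvP is produced and active.
Rhamnulose is present, so BexZ is active.
ppGpp is present, so MibZ is inactive.
Required activator MibZ is absent, so *dovF* is not transcribed.
So DovF is not produced.
No repressor is bound and OrvP is active, so *yilU* is transcribed.
→ *yilU* is ON in A.
Condition B:
Malonate is present, so MorP is active.
Ni²⁺ is present, so NolR is inactive.
With no repressor bound, *orvP* is transcribed.
So OrvP is produced and active.
Rhamnulose is present, so BexZ is active.
ppGpp is present, so MibZ is inactive.
Required activator MibZ is absent, so *dovF* is not transcribed.
So DovF is not produced.
With repressor MorP bound, *yilU* is not transcribed.
→ *yilU* is OFF in B.

A only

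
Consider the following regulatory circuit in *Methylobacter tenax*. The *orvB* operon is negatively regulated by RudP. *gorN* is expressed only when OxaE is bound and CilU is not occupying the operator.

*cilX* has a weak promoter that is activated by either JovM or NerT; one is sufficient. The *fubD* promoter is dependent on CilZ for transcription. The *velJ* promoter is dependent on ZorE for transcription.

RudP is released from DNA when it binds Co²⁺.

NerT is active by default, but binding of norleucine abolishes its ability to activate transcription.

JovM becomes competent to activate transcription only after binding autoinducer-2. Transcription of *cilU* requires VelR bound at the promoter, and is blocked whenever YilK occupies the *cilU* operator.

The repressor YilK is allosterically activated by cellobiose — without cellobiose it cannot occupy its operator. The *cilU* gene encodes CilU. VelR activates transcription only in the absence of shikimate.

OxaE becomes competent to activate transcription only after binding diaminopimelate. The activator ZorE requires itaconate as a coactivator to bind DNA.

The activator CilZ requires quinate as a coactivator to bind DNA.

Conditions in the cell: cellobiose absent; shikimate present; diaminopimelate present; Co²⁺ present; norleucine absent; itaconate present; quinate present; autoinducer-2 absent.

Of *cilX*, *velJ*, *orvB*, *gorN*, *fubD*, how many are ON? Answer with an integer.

Autoinducer-2 is absent, so JovM is inactive.
Norleucine is absent, so NerT is active.
Activator NerT is present, so *cilX* is transcribed.
→ *cilX* is ON.
Itaconate is present, so ZorE is active.
No repressor is bound and ZorE is active, so *velJ* is transcribed.
→ *velJ* is ON.
Co²⁺ is present, so RudP is inactive.
With no repressor bound, *orvB* is transcribed.
→ *orvB* is ON.
Diaminopimelate is present, so OxaE is active.
Cellobiose is absent, so YilK is inactive.
Shikimate is present, so VelR is inactive.
Required activator VelR is absent, so *cilU* is not transcribed.
So CilU is not produced.
No repressor is bound and OxaE is active, so *gorN* is transcribed.
→ *gorN* is ON.
Quinate is present, so CilZ is active.
No repressor is bound and CilZ is active, so *fubD* is transcribed.
→ *fubD* is ON.
5 of the 5 genes are transcribed.

5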